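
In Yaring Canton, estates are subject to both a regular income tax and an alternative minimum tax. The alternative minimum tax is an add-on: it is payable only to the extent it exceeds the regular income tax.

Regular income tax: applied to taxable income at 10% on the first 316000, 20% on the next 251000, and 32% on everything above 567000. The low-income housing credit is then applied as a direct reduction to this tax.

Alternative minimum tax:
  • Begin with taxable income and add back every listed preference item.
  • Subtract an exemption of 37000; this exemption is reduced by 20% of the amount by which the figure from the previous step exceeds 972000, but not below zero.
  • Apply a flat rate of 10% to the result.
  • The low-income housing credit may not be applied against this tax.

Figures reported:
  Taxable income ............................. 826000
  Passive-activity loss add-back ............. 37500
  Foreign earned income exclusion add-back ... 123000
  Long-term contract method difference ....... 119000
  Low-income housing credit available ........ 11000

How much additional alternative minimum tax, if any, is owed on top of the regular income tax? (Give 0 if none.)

Regular income tax:
  316000 × 10% = 31600
  251000 × 20% = 50200
  259000 × 32% = 82880
  → 164680
  Less low-income housing credit 11000 → 153680

Alternative minimum tax:
  Adjusted income: 826000 + 37500 + 123000 + 119000 = 1105500
  Exemption: 37000 − 20% × (1105500 − 972000) = 37000 − 26700 = 10300
  Base: 1105500 − 10300 = 1095200
  1095200 × 10% = 109520

109520 ≤ 153680, so no add-on is due.

0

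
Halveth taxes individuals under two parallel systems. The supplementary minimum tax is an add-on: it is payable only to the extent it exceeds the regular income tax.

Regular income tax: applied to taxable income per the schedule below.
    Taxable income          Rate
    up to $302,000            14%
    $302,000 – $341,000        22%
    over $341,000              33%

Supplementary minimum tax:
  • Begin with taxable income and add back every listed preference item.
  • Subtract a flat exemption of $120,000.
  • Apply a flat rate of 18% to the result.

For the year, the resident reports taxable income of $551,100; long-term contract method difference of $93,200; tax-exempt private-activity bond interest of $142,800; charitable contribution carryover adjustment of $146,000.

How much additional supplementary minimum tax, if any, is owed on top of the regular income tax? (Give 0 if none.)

Regular income tax:
  $302,000 × 14% = $42,280
  $39,000 × 22% = $8,580
  $210,100 × 33% = $69,333
  → $120,193

Supplementary minimum tax:
  Adjusted income: $551,100 + $93,200 + $142,800 + $146,000 = $933,100
  Less exemption $120,000 → base $813,100
  $813,100 × 18% = $146,358

Excess of supplementary minimum tax over regular income tax: $146,358 − $120,193 = $26,165.

$26,165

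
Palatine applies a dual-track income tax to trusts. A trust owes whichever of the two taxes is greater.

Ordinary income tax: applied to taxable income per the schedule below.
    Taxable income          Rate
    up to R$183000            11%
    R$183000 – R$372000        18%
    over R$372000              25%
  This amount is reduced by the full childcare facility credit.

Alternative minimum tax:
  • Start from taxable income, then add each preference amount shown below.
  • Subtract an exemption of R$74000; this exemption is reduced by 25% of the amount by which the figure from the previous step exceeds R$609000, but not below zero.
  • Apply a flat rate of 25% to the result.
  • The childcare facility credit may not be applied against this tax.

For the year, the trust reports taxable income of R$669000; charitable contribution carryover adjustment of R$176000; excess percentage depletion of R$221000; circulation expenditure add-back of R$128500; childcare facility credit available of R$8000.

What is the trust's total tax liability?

Ordinary income tax:
  R$183000 × 11% = R$20130
  R$189000 × 18% = R$34020
  R$297000 × 25% = R$74250
  → R$128400
  Less childcare facility credit R$8000 → R$120400

Alternative minimum tax:
  Adjusted income: R$669000 + R$176000 + R$221000 + R$128500 = R$1194500
  Exemption: 25% × (R$1194500 − R$609000) = R$146375 ≥ R$74000, so the exemption is fully phased out
  Base: R$1194500 − R$0 = R$1194500
  R$1194500 × 25% = R$298625

R$298625 > R$120400, so the alternative minimum tax is the binding amount.

R$298625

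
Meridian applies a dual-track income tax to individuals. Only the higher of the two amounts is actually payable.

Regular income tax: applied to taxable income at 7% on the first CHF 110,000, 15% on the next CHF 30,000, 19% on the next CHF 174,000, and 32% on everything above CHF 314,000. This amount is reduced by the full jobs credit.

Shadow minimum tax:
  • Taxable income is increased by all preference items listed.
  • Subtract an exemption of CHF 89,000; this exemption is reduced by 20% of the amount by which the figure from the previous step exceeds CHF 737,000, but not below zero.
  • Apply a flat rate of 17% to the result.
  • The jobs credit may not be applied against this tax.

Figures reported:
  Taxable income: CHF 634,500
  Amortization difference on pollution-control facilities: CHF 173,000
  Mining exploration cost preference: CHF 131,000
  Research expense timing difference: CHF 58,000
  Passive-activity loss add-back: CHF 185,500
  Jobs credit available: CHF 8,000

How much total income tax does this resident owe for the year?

CHF 200,940

Regular income tax:
  CHF 110,000 × 7% = CHF 7,700
  CHF 30,000 × 15% = CHF 4,500
  CHF 174,000 × 19% = CHF 33,060
  CHF 320,500 × 32% = CHF 102,560
  → CHF 147,820
  Less jobs credit CHF 8,000 → CHF 139,820

Shadow minimum tax:
  Adjusted income: CHF 634,500 + CHF 173,000 + CHF 131,000 + CHF 58,000 + CHF 185,500 = CHF 1,182,000
  Exemption: 20% × (CHF 1,182,000 − CHF 737,000) = CHF 89,000 ≥ CHF 89,000, so the exemption is fully phased out
  Base: CHF 1,182,000 − CHF 0 = CHF 1,182,000
  CHF 1,182,000 × 17% = CHF 200,940

CHF 200,940 > CHF 139,820, so the shadow minimum tax is the binding amount.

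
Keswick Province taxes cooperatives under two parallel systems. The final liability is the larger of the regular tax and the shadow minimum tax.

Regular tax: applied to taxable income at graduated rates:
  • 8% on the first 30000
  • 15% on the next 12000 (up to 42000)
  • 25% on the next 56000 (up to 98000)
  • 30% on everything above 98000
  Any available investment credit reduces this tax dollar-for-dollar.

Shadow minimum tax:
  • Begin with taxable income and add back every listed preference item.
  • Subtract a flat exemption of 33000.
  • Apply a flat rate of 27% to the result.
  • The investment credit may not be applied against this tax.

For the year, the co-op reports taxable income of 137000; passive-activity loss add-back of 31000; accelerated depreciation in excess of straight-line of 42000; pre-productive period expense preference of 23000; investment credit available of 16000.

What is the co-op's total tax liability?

Shadow minimum tax:
  Adjusted income: 137000 + 31000 + 42000 + 23000 = 233000
  Less exemption 33000 → base 200000
  200000 × 27% = 54000

Regular tax:
  30000 × 8% = 2400
  12000 × 15% = 1800
  56000 × 25% = 14000
  39000 × 30% = 11700
  → 29900
  Less investment credit 16000 → 13900

54000 > 13900, so the shadow minimum tax is the binding amount.

54000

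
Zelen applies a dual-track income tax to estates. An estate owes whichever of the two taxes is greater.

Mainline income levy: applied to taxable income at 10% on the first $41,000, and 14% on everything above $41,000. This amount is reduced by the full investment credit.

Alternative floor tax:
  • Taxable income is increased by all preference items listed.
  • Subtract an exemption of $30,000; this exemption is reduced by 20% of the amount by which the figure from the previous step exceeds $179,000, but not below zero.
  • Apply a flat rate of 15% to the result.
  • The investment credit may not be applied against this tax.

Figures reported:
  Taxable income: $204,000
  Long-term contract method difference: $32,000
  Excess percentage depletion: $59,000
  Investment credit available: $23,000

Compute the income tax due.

Mainline income levy:
  $41,000 × 10% = $4,100
  $163,000 × 14% = $22,820
  → $26,920
  Less investment credit $23,000 → $3,920

Alternative floor tax:
  Adjusted income: $204,000 + $32,000 + $59,000 = $295,000
  Exemption: $30,000 − 20% × ($295,000 − $179,000) = $30,000 − $23,200 = $6,800
  Base: $295,000 − $6,800 = $288,200
  $288,200 × 15% = $43,230

$43,230 > $3,920, so the alternative floor tax is the binding amount.

$43,230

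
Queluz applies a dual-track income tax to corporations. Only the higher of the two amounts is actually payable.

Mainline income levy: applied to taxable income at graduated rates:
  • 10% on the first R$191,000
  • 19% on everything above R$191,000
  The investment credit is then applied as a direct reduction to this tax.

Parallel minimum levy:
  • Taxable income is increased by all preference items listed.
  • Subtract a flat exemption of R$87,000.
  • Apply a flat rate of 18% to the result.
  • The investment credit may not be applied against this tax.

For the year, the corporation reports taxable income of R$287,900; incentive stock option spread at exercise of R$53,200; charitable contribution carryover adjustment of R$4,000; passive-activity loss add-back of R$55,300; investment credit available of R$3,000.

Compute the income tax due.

Parallel minimum levy:
  Adjusted income: R$287,900 + R$53,200 + R$4,000 + R$55,300 = R$400,400
  Less exemption R$87,000 → base R$313,400
  R$313,400 × 18% = R$56,412

Mainline income levy:
  R$191,000 × 10% = R$19,100
  R$96,900 × 19% = R$18,411
  → R$37,511
  Less investment credit R$3,000 → R$34,511

R$56,412 > R$34,511, so the parallel minimum levy is the binding amount.

R$56,412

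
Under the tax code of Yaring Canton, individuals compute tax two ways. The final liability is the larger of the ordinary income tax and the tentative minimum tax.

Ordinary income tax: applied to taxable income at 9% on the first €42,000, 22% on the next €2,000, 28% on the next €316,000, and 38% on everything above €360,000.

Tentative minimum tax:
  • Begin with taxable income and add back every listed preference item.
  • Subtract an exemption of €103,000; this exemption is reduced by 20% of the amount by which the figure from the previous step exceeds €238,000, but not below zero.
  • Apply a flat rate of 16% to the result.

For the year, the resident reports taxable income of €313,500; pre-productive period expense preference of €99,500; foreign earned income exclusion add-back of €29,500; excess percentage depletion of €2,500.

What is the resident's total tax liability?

€79,680

Tentative minimum tax:
  Adjusted income: €313,500 + €99,500 + €29,500 + €2,500 = €445,000
  Exemption: €103,000 − 20% × (€445,000 − €238,000) = €103,000 − €41,400 = €61,600
  Base: €445,000 − €61,600 = €383,400
  €383,400 × 16% = €61,344

Ordinary income tax:
  €42,000 × 9% = €3,780
  €2,000 × 22% = €440
  €269,500 × 28% = €75,460
  → €79,680

€79,680 > €61,344, so the ordinary income tax governs.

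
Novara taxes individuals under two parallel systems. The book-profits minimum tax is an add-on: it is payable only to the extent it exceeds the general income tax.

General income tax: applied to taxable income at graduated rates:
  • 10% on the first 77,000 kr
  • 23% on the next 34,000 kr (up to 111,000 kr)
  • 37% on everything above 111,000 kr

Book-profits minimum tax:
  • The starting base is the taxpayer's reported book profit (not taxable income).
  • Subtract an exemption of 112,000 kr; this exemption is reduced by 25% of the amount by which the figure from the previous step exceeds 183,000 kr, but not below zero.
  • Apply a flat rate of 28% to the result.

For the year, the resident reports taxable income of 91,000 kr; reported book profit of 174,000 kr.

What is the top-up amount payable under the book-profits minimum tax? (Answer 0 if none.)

Book-profits minimum tax:
  Base (reported book profit): 174,000 kr
  Exemption: 174,000 kr ≤ 183,000 kr, so full 112,000 kr applies
  Base: 174,000 kr − 112,000 kr = 62,000 kr
  62,000 kr × 28% = 17,360 kr

General income tax:
  77,000 kr × 10% = 7,700 kr
  14,000 kr × 23% = 3,220 kr
  → 10,920 kr

Excess of book-profits minimum tax over general income tax: 17,360 kr − 10,920 kr = 6,440 kr.

6,440 kr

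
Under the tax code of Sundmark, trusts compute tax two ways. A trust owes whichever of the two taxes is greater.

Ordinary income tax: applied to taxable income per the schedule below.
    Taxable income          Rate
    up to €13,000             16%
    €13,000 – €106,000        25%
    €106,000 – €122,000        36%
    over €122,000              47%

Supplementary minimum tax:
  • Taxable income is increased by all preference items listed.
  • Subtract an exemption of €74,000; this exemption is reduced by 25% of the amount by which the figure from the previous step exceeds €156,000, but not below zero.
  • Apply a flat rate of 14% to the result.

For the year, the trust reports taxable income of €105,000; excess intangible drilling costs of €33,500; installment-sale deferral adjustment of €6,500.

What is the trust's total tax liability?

Supplementary minimum tax:
  Adjusted income: €105,000 + €33,500 + €6,500 = €145,000
  Exemption: €145,000 ≤ €156,000, so full €74,000 applies
  Base: €145,000 − €74,000 = €71,000
  €71,000 × 14% = €9,940

Ordinary income tax:
  €13,000 × 16% = €2,080
  €92,000 × 25% = €23,000
  → €25,080

€25,080 > €9,940, so the ordinary income tax governs.

€25,080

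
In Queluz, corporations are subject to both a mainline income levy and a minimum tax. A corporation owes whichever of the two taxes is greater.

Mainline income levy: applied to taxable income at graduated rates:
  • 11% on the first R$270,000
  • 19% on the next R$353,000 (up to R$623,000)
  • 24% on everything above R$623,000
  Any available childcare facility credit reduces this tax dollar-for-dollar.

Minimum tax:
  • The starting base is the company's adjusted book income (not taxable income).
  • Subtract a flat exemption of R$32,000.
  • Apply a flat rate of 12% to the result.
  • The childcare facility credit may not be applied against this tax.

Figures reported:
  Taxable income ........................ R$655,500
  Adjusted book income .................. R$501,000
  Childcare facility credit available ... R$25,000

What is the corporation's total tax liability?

R$79,570

Mainline income levy:
  R$270,000 × 11% = R$29,700
  R$353,000 × 19% = R$67,070
  R$32,500 × 24% = R$7,800
  → R$104,570
  Less childcare facility credit R$25,000 → R$79,570

Minimum tax:
  Base (adjusted book income): R$501,000
  Less exemption R$32,000 → base R$469,000
  R$469,000 × 12% = R$56,280

R$79,570 > R$56,280, so the mainline income levy governs.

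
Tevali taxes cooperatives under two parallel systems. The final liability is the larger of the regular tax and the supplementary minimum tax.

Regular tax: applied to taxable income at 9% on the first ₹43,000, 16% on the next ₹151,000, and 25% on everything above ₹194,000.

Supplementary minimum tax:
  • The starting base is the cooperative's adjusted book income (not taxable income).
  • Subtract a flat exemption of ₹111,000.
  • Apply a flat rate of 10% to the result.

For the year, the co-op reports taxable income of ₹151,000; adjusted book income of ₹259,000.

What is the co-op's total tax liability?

₹21,150

Supplementary minimum tax:
  Base (adjusted book income): ₹259,000
  Less exemption ₹111,000 → base ₹148,000
  ₹148,000 × 10% = ₹14,800

Regular tax:
  ₹43,000 × 9% = ₹3,870
  ₹108,000 × 16% = ₹17,280
  → ₹21,150

₹21,150 > ₹14,800, so the regular tax governs.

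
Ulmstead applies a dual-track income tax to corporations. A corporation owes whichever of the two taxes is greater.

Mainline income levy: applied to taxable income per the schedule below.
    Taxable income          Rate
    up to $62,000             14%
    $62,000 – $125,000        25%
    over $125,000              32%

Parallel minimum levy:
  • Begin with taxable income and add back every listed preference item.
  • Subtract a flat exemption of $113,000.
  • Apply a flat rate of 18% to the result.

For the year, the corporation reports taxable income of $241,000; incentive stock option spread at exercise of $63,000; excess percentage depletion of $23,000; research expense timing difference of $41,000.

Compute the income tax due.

Parallel minimum levy:
  Adjusted income: $241,000 + $63,000 + $23,000 + $41,000 = $368,000
  Less exemption $113,000 → base $255,000
  $255,000 × 18% = $45,900

Mainline income levy:
  $62,000 × 14% = $8,680
  $63,000 × 25% = $15,750
  $116,000 × 32% = $37,120
  → $61,550

$61,550 > $45,900, so the mainline income levy governs.

$61,550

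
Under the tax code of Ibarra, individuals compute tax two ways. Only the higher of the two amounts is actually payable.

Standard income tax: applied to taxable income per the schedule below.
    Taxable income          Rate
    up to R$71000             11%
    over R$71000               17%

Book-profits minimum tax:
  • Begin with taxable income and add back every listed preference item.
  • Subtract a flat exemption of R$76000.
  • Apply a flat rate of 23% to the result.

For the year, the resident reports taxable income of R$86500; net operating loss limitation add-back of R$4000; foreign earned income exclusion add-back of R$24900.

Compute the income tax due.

Book-profits minimum tax:
  Adjusted income: R$86500 + R$4000 + R$24900 = R$115400
  Less exemption R$76000 → base R$39400
  R$39400 × 23% = R$9062

Standard income tax:
  R$71000 × 11% = R$7810
  R$15500 × 17% = R$2635
  → R$10445

R$10445 > R$9062, so the standard income tax governs.

R$10445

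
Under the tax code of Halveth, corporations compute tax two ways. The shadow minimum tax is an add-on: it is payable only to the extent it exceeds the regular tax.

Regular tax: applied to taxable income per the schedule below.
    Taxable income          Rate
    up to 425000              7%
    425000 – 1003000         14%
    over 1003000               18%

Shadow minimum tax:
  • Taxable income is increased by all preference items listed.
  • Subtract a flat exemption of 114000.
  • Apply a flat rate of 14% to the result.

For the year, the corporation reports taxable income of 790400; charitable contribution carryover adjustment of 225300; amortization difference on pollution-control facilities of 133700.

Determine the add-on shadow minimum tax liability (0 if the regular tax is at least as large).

Shadow minimum tax:
  Adjusted income: 790400 + 225300 + 133700 = 1149400
  Less exemption 114000 → base 1035400
  1035400 × 14% = 144956

Regular tax:
  425000 × 7% = 29750
  365400 × 14% = 51156
  → 80906

Excess of shadow minimum tax over regular tax: 144956 − 80906 = 64050.

64050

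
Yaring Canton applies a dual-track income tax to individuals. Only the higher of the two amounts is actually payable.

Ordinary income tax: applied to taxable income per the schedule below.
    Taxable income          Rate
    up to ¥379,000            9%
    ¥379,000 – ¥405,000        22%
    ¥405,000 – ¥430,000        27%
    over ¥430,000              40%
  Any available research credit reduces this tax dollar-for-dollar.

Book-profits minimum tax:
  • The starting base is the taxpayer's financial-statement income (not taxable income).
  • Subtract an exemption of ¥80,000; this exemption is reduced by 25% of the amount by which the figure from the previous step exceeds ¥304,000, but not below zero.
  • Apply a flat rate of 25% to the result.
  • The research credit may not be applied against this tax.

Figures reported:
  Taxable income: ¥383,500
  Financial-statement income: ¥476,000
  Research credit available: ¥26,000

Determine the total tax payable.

¥109,750

Book-profits minimum tax:
  Base (financial-statement income): ¥476,000
  Exemption: ¥80,000 − 25% × (¥476,000 − ¥304,000) = ¥80,000 − ¥43,000 = ¥37,000
  Base: ¥476,000 − ¥37,000 = ¥439,000
  ¥439,000 × 25% = ¥109,750

Ordinary income tax:
  ¥379,000 × 9% = ¥34,110
  ¥4,500 × 22% = ¥990
  → ¥35,100
  Less research credit ¥26,000 → ¥9,100

¥109,750 > ¥9,100, so the book-profits minimum tax is the binding amount.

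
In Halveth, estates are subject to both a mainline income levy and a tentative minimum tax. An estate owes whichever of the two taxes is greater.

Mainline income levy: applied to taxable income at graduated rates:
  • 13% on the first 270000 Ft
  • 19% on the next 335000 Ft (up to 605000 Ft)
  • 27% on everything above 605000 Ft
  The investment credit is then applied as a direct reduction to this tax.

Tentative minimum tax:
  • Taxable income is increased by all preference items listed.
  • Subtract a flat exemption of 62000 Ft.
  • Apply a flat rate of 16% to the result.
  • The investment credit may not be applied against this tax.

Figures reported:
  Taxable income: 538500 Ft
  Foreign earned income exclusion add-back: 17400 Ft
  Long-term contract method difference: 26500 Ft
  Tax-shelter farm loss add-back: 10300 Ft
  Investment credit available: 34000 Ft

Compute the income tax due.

84912 Ft

Mainline income levy:
  270000 Ft × 13% = 35100 Ft
  268500 Ft × 19% = 51015 Ft
  → 86115 Ft
  Less investment credit 34000 Ft → 52115 Ft

Tentative minimum tax:
  Adjusted income: 538500 Ft + 17400 Ft + 26500 Ft + 10300 Ft = 592700 Ft
  Less exemption 62000 Ft → base 530700 Ft
  530700 Ft × 16% = 84912 Ft

84912 Ft > 52115 Ft, so the tentative minimum tax is the binding amount.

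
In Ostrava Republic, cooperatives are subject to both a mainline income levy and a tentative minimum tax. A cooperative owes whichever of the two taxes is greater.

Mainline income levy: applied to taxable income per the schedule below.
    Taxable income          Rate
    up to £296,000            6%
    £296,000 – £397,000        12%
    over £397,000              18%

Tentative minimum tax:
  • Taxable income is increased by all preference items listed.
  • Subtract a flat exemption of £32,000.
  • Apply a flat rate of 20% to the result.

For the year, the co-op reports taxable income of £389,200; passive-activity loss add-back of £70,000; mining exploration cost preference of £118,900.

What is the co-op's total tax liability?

Mainline income levy:
  £296,000 × 6% = £17,760
  £93,200 × 12% = £11,184
  → £28,944

Tentative minimum tax:
  Adjusted income: £389,200 + £70,000 + £118,900 = £578,100
  Less exemption £32,000 → base £546,100
  £546,100 × 20% = £109,220

£109,220 > £28,944, so the tentative minimum tax is the binding amount.

£109,220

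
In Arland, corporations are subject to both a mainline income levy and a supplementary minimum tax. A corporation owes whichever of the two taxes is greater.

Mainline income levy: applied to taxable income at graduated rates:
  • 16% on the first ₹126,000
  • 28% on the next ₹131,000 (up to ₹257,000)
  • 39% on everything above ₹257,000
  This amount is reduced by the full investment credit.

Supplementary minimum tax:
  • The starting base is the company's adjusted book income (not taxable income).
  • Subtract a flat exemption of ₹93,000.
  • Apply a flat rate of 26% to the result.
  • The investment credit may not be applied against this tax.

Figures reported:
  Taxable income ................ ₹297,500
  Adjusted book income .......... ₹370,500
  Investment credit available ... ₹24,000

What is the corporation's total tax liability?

₹72,150

Supplementary minimum tax:
  Base (adjusted book income): ₹370,500
  Less exemption ₹93,000 → base ₹277,500
  ₹277,500 × 26% = ₹72,150

Mainline income levy:
  ₹126,000 × 16% = ₹20,160
  ₹131,000 × 28% = ₹36,680
  ₹40,500 × 39% = ₹15,795
  → ₹72,635
  Less investment credit ₹24,000 → ₹48,635

₹72,150 > ₹48,635, so the supplementary minimum tax is the binding amount.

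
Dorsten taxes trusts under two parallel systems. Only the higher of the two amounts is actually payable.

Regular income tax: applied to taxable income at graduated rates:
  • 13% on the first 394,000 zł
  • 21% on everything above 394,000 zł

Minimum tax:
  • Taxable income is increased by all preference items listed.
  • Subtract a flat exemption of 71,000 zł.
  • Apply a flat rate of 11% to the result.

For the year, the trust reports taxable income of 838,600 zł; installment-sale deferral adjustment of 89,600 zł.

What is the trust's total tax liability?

Regular income tax:
  394,000 zł × 13% = 51,220 zł
  444,600 zł × 21% = 93,366 zł
  → 144,586 zł

Minimum tax:
  Adjusted income: 838,600 zł + 89,600 zł = 928,200 zł
  Less exemption 71,000 zł → base 857,200 zł
  857,200 zł × 11% = 94,292 zł

144,586 zł > 94,292 zł, so the regular income tax governs.

144,586 zł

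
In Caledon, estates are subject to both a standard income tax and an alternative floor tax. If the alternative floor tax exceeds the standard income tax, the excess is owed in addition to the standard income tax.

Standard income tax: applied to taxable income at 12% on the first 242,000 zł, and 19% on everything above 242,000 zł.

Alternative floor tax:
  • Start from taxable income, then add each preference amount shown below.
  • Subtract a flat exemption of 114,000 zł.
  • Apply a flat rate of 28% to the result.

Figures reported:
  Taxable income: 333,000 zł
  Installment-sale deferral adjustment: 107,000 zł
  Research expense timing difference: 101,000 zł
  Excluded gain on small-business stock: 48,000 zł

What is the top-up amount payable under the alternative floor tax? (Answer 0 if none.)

Alternative floor tax:
  Adjusted income: 333,000 zł + 107,000 zł + 101,000 zł + 48,000 zł = 589,000 zł
  Less exemption 114,000 zł → base 475,000 zł
  475,000 zł × 28% = 133,000 zł

Standard income tax:
  242,000 zł × 12% = 29,040 zł
  91,000 zł × 19% = 17,290 zł
  → 46,330 zł

Excess of alternative floor tax over standard income tax: 133,000 zł − 46,330 zł = 86,670 zł.

86,670 zł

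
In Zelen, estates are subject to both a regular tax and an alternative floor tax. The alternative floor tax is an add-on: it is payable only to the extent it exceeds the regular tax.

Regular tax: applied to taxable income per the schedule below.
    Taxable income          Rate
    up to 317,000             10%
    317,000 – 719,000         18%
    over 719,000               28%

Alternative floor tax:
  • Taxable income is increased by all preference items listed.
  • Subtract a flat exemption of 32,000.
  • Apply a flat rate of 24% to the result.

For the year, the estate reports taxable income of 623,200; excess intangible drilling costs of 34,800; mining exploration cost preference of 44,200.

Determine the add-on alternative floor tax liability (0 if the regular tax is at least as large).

74,032

Alternative floor tax:
  Adjusted income: 623,200 + 34,800 + 44,200 = 702,200
  Less exemption 32,000 → base 670,200
  670,200 × 24% = 160,848

Regular tax:
  317,000 × 10% = 31,700
  306,200 × 18% = 55,116
  → 86,816

Excess of alternative floor tax over regular tax: 160,848 − 86,816 = 74,032.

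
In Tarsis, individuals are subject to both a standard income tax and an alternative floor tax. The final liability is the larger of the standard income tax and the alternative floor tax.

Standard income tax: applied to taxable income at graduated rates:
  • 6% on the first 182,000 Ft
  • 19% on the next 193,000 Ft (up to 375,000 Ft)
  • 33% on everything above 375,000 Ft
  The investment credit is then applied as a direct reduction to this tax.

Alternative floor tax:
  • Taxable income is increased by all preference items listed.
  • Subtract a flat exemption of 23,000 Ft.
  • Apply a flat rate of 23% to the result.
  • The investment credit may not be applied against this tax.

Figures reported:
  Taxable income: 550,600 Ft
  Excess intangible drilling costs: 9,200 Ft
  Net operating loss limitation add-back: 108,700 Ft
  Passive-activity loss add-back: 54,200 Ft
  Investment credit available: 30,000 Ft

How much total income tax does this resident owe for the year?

160,931 Ft

Standard income tax:
  182,000 Ft × 6% = 10,920 Ft
  193,000 Ft × 19% = 36,670 Ft
  175,600 Ft × 33% = 57,948 Ft
  → 105,538 Ft
  Less investment credit 30,000 Ft → 75,538 Ft

Alternative floor tax:
  Adjusted income: 550,600 Ft + 9,200 Ft + 108,700 Ft + 54,200 Ft = 722,700 Ft
  Less exemption 23,000 Ft → base 699,700 Ft
  699,700 Ft × 23% = 160,931 Ft

160,931 Ft > 75,538 Ft, so the alternative floor tax is the binding amount.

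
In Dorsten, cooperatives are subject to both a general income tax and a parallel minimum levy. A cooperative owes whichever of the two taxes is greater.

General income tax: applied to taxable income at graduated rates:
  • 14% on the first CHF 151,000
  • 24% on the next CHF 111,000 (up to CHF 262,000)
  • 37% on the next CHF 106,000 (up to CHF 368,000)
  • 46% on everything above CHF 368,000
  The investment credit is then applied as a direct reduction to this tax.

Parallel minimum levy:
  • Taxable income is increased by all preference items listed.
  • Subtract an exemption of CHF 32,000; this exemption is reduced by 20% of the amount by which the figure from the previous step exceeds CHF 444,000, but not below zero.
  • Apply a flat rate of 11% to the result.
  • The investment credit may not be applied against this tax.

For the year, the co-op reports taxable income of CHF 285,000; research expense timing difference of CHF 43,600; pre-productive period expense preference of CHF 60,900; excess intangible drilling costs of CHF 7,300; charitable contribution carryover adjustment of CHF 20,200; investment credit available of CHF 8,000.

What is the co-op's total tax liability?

CHF 48,290

Parallel minimum levy:
  Adjusted income: CHF 285,000 + CHF 43,600 + CHF 60,900 + CHF 7,300 + CHF 20,200 = CHF 417,000
  Exemption: CHF 417,000 ≤ CHF 444,000, so full CHF 32,000 applies
  Base: CHF 417,000 − CHF 32,000 = CHF 385,000
  CHF 385,000 × 11% = CHF 42,350

General income tax:
  CHF 151,000 × 14% = CHF 21,140
  CHF 111,000 × 24% = CHF 26,640
  CHF 23,000 × 37% = CHF 8,510
  → CHF 56,290
  Less investment credit CHF 8,000 → CHF 48,290

CHF 48,290 > CHF 42,350, so the general income tax governs.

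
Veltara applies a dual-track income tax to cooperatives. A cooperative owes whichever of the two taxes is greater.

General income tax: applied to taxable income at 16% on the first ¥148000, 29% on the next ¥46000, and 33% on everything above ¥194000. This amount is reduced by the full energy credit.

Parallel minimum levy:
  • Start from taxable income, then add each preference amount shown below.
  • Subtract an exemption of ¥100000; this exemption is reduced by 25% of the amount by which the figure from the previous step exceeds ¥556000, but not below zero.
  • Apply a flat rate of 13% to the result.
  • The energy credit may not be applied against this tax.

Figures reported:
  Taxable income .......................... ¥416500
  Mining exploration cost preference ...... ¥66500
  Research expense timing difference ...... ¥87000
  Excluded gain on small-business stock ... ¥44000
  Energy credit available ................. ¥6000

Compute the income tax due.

¥104445

Parallel minimum levy:
  Adjusted income: ¥416500 + ¥66500 + ¥87000 + ¥44000 = ¥614000
  Exemption: ¥100000 − 25% × (¥614000 − ¥556000) = ¥100000 − ¥14500 = ¥85500
  Base: ¥614000 − ¥85500 = ¥528500
  ¥528500 × 13% = ¥68705

General income tax:
  ¥148000 × 16% = ¥23680
  ¥46000 × 29% = ¥13340
  ¥222500 × 33% = ¥73425
  → ¥110445
  Less energy credit ¥6000 → ¥104445

¥104445 > ¥68705, so the general income tax governs.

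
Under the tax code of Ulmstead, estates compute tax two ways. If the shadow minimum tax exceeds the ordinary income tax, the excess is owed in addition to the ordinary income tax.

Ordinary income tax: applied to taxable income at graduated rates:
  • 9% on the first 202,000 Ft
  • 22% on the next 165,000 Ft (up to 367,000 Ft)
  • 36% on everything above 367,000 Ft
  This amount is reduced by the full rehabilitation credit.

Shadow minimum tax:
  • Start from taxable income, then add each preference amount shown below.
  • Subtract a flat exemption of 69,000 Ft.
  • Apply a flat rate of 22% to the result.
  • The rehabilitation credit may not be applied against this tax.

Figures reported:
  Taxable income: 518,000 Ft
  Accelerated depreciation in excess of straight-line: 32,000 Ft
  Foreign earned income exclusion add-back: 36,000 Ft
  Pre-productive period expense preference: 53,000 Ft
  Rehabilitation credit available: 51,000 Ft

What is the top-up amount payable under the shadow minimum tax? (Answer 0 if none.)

Ordinary income tax:
  202,000 Ft × 9% = 18,180 Ft
  165,000 Ft × 22% = 36,300 Ft
  151,000 Ft × 36% = 54,360 Ft
  → 108,840 Ft
  Less rehabilitation credit 51,000 Ft → 57,840 Ft

Shadow minimum tax:
  Adjusted income: 518,000 Ft + 32,000 Ft + 36,000 Ft + 53,000 Ft = 639,000 Ft
  Less exemption 69,000 Ft → base 570,000 Ft
  570,000 Ft × 22% = 125,400 Ft

Excess of shadow minimum tax over ordinary income tax: 125,400 Ft − 57,840 Ft = 67,560 Ft.

67,560 Ft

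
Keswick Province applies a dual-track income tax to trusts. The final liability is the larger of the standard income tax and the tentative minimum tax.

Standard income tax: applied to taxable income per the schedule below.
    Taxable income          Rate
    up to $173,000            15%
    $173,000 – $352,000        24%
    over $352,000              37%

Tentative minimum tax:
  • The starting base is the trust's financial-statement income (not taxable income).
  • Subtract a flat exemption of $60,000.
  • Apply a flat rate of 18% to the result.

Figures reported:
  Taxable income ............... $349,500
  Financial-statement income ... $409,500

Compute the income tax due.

Tentative minimum tax:
  Base (financial-statement income): $409,500
  Less exemption $60,000 → base $349,500
  $349,500 × 18% = $62,910

Standard income tax:
  $173,000 × 15% = $25,950
  $176,500 × 24% = $42,360
  → $68,310

$68,310 > $62,910, so the standard income tax governs.

$68,310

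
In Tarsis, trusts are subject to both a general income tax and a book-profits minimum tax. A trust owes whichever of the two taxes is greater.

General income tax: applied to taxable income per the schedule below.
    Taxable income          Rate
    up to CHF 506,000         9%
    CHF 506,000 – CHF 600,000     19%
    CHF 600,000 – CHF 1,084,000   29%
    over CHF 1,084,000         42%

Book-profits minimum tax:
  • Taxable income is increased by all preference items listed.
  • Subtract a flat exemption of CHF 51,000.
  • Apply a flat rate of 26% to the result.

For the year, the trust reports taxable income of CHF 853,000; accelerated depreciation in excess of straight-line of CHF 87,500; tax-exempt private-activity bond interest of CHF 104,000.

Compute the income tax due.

Book-profits minimum tax:
  Adjusted income: CHF 853,000 + CHF 87,500 + CHF 104,000 = CHF 1,044,500
  Less exemption CHF 51,000 → base CHF 993,500
  CHF 993,500 × 26% = CHF 258,310

General income tax:
  CHF 506,000 × 9% = CHF 45,540
  CHF 94,000 × 19% = CHF 17,860
  CHF 253,000 × 29% = CHF 73,370
  → CHF 136,770

CHF 258,310 > CHF 136,770, so the book-profits minimum tax is the binding amount.

CHF 258,310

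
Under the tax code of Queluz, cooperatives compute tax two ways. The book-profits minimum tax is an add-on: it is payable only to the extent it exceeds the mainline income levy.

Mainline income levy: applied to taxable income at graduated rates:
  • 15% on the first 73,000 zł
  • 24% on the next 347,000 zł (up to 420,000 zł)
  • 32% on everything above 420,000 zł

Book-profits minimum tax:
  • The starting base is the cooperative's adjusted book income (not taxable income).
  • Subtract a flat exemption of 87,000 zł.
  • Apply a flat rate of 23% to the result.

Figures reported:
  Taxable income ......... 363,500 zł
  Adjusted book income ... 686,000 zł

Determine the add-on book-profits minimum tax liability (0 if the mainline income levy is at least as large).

Book-profits minimum tax:
  Base (adjusted book income): 686,000 zł
  Less exemption 87,000 zł → base 599,000 zł
  599,000 zł × 23% = 137,770 zł

Mainline income levy:
  73,000 zł × 15% = 10,950 zł
  290,500 zł × 24% = 69,720 zł
  → 80,670 zł

Excess of book-profits minimum tax over mainline income levy: 137,770 zł − 80,670 zł = 57,100 zł.

57,100 zł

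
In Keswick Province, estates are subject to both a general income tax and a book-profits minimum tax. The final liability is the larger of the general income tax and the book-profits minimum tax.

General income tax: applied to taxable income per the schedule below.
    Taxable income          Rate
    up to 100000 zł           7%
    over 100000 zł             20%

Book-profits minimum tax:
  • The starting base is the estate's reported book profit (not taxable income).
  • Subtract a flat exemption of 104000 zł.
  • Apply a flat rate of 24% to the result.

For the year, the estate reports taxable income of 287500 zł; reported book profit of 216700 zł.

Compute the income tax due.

General income tax:
  100000 zł × 7% = 7000 zł
  187500 zł × 20% = 37500 zł
  → 44500 zł

Book-profits minimum tax:
  Base (reported book profit): 216700 zł
  Less exemption 104000 zł → base 112700 zł
  112700 zł × 24% = 27048 zł

44500 zł > 27048 zł, so the general income tax governs.

44500 zł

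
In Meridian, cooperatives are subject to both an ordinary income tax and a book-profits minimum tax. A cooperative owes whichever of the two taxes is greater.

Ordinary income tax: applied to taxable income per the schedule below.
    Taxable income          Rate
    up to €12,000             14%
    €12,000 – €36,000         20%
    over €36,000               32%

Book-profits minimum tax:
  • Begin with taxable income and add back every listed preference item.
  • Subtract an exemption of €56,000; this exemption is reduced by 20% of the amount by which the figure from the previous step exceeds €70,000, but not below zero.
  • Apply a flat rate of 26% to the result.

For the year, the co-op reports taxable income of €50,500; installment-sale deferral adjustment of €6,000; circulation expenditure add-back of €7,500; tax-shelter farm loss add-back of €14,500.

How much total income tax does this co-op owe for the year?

Book-profits minimum tax:
  Adjusted income: €50,500 + €6,000 + €7,500 + €14,500 = €78,500
  Exemption: €56,000 − 20% × (€78,500 − €70,000) = €56,000 − €1,700 = €54,300
  Base: €78,500 − €54,300 = €24,200
  €24,200 × 26% = €6,292

Ordinary income tax:
  €12,000 × 14% = €1,680
  €24,000 × 20% = €4,800
  €14,500 × 32% = €4,640
  → €11,120

€11,120 > €6,292, so the ordinary income tax governs.

€11,120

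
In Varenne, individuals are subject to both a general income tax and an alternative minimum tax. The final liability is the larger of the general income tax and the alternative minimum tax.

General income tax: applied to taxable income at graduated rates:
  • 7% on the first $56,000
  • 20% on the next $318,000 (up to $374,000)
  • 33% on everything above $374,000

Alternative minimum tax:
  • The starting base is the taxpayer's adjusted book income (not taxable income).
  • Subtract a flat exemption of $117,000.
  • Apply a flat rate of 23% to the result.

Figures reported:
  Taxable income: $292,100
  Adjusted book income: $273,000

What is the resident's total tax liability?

General income tax:
  $56,000 × 7% = $3,920
  $236,100 × 20% = $47,220
  → $51,140

Alternative minimum tax:
  Base (adjusted book income): $273,000
  Less exemption $117,000 → base $156,000
  $156,000 × 23% = $35,880

$51,140 > $35,880, so the general income tax governs.

$51,140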